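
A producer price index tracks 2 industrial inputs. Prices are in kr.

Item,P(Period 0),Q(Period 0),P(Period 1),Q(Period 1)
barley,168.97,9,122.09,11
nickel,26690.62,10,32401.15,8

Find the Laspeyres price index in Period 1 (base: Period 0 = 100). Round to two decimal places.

121.12

Laspeyres price index uses base-period quantities as weights.
ΣP(Period 1)·Q(Period 0) = 122.09×9 + 32401.15×10 = 1098.81 + 324011.5 = 325110.31
ΣP(Period 0)·Q(Period 0) = 168.97×9 + 26690.62×10 = 1520.73 + 266906.2 = 268426.93
Index = 325110.31 / 268426.93 × 100 = 121.1169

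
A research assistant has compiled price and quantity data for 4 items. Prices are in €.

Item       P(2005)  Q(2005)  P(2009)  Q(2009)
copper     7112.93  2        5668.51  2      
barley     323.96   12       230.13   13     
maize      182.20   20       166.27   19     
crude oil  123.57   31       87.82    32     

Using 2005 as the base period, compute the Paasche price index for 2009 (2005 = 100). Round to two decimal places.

78.51

Paasche price index uses current-period quantities as weights.
ΣP(2009)·Q(2009) = 5668.51×2 + 230.13×13 + 166.27×19 + 87.82×32 = 11337.02 + 2991.69 + 3159.13 + 2810.24 = 20298.08
ΣP(2005)·Q(2009) = 7112.93×2 + 323.96×13 + 182.20×19 + 123.57×32 = 14225.86 + 4211.48 + 3461.8 + 3954.24 = 25853.38
Index = 20298.08 / 25853.38 × 100 = 78.5123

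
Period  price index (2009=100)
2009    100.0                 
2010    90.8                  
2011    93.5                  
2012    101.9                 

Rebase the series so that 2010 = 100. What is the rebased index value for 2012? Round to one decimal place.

112.2

Rebased(2012) = 101.9 / 90.8 × 100 = 112.2247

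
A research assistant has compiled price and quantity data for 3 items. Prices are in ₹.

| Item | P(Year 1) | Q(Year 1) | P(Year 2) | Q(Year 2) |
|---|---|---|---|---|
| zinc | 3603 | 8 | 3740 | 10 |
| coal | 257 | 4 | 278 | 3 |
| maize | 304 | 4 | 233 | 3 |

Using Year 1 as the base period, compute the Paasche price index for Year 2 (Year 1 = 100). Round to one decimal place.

Paasche price index uses current-period quantities as weights.
ΣP(Year 2)·Q(Year 2) = 3740×10 + 278×3 + 233×3 = 37400 + 834 + 699 = 38933
ΣP(Year 1)·Q(Year 2) = 3603×10 + 257×3 + 304×3 = 36030 + 771 + 912 = 37713
Index = 38933 / 37713 × 100 = 103.2350

103.2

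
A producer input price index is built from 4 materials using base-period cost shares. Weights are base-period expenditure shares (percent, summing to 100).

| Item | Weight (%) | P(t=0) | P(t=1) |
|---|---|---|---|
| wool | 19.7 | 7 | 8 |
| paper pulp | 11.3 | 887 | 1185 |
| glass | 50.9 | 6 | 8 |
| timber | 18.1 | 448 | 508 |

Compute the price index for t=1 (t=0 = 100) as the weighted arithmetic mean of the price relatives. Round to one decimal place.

wool: 19.7 × (8/7) = 19.7 × 1.142857 = 22.5143
paper pulp: 11.3 × (1185/887) = 11.3 × 1.335964 = 15.0964
glass: 50.9 × (8/6) = 50.9 × 1.333333 = 67.8667
timber: 18.1 × (508/448) = 18.1 × 1.133929 = 20.5241
Index = Σ wᵢ·(p₁ᵢ/p₀ᵢ) = 22.5143 + 15.0964 + 67.8667 + 20.5241 = 126.0015

126.0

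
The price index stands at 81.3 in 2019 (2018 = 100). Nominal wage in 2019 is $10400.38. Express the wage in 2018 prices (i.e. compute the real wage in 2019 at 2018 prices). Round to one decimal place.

Real = Nominal ÷ (Index/100) = 10400.38 ÷ (81.3/100)
     = 10400.38 ÷ 0.813 = 12792.5953

12792.6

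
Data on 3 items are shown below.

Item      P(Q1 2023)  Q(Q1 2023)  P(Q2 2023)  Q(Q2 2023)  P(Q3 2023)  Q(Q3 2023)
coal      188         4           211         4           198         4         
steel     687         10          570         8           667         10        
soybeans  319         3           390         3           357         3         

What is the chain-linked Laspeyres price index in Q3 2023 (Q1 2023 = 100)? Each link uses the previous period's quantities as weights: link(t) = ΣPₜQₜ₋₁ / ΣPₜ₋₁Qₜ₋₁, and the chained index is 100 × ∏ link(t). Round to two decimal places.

Link Q1 2023→Q2 2023:
ΣP(Q2 2023)Q(Q1 2023) = 211×4 + 570×10 + 390×3 = 844 + 5700 + 1170 = 7714
ΣP(Q1 2023)Q(Q1 2023) = 188×4 + 687×10 + 319×3 = 752 + 6870 + 957 = 8579
link = 7714/8579 = 0.899172
Link Q2 2023→Q3 2023:
ΣP(Q3 2023)Q(Q2 2023) = 198×4 + 667×8 + 357×3 = 792 + 5336 + 1071 = 7199
ΣP(Q2 2023)Q(Q2 2023) = 211×4 + 570×8 + 390×3 = 844 + 4560 + 1170 = 6574
link = 7199/6574 = 1.095071
Chained index = 100 × 0.899172 × 1.095071 = 98.4658

98.47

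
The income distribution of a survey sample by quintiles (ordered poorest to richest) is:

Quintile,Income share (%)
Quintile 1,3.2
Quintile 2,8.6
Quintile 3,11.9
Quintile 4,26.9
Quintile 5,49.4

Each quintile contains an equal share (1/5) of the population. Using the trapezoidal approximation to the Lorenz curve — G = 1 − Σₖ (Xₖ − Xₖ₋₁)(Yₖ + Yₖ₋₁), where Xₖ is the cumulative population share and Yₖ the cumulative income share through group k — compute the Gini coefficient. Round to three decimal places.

Cumulative income shares Yₖ: 0.0320, 0.1180, 0.2370, 0.5060, 1.0000
Σ (Xₖ−Xₖ₋₁)(Yₖ+Yₖ₋₁) = (1/5)(0.0320+0.0000) + (1/5)(0.1180+0.0320) + (1/5)(0.2370+0.1180) + (1/5)(0.5060+0.2370) + (1/5)(1.0000+0.5060)
  = 0.0064 + 0.0300 + 0.0710 + 0.1486 + 0.3012 = 0.5572
G = 1 − 0.5572 = 0.4428

0.443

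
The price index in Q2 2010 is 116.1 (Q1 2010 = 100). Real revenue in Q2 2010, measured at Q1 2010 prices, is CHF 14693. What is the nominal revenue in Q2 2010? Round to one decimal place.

Nominal = Real × (Index/100) = 14693 × (116.1/100)
        = 14693 × 1.161 = 17058.5730

17058.6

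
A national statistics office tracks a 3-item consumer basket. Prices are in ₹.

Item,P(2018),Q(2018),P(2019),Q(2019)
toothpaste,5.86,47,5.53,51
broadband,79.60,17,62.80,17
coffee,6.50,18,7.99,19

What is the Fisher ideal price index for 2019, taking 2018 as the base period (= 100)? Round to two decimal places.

84.42

Laspeyres component (base-period weights):
ΣP(2019)Q(2018) = 5.53×47 + 62.80×17 + 7.99×18 = 259.91 + 1067.6 + 143.82 = 1471.33
ΣP(2018)Q(2018) = 5.86×47 + 79.60×17 + 6.50×18 = 275.42 + 1353.2 + 117 = 1745.62
L = 1471.33 / 1745.62 × 100 = 84.2870
Paasche component (current-period weights):
ΣP(2019)Q(2019) = 5.53×51 + 62.80×17 + 7.99×19 = 282.03 + 1067.6 + 151.81 = 1501.44
ΣP(2018)Q(2019) = 5.86×51 + 79.60×17 + 6.50×19 = 298.86 + 1353.2 + 123.5 = 1775.56
P = 1501.44 / 1775.56 × 100 = 84.5615
Fisher = √(L × P) = √(84.2870 × 84.5615) = 84.4241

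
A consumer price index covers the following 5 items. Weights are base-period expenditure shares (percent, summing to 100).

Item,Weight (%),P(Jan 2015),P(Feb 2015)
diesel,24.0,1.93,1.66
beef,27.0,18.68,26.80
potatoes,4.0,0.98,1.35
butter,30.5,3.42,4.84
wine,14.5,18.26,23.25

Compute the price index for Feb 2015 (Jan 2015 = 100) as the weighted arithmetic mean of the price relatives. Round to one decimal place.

126.5

diesel: 24.0 × (1.66/1.93) = 24.0 × 0.860104 = 20.6425
beef: 27.0 × (26.80/18.68) = 27.0 × 1.434690 = 38.7366
potatoes: 4.0 × (1.35/0.98) = 4.0 × 1.377551 = 5.5102
butter: 30.5 × (4.84/3.42) = 30.5 × 1.415205 = 43.1637
wine: 14.5 × (23.25/18.26) = 14.5 × 1.273275 = 18.4625
Index = Σ wᵢ·(p₁ᵢ/p₀ᵢ) = 20.6425 + 38.7366 + 5.5102 + 43.1637 + 18.4625 = 126.5155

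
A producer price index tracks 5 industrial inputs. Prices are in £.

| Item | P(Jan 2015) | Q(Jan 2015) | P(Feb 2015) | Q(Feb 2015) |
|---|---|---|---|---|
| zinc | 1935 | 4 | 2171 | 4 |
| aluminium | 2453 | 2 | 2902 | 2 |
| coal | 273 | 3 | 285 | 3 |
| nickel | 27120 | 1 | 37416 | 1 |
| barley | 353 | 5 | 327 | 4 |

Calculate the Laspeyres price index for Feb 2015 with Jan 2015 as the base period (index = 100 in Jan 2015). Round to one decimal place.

128.4

Laspeyres price index uses base-period quantities as weights.
ΣP(Feb 2015)·Q(Jan 2015) = 2171×4 + 2902×2 + 285×3 + 37416×1 + 327×5 = 8684 + 5804 + 855 + 37416 + 1635 = 54394
ΣP(Jan 2015)·Q(Jan 2015) = 1935×4 + 2453×2 + 273×3 + 27120×1 + 353×5 = 7740 + 4906 + 819 + 27120 + 1765 = 42350
Index = 54394 / 42350 × 100 = 128.4392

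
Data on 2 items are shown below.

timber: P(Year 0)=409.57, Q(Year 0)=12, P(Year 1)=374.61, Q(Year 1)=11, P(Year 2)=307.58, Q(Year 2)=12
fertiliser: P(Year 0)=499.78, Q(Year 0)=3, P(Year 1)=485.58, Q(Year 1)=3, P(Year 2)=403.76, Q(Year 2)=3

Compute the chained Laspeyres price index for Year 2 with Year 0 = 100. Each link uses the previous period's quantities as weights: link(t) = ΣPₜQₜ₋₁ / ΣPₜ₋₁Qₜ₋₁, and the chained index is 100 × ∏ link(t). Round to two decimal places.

Link Year 0→Year 1:
ΣP(Year 1)Q(Year 0) = 374.61×12 + 485.58×3 = 4495.32 + 1456.74 = 5952.06
ΣP(Year 0)Q(Year 0) = 409.57×12 + 499.78×3 = 4914.84 + 1499.34 = 6414.18
link = 5952.06/6414.18 = 0.927953
Link Year 1→Year 2:
ΣP(Year 2)Q(Year 1) = 307.58×11 + 403.76×3 = 3383.38 + 1211.28 = 4594.66
ΣP(Year 1)Q(Year 1) = 374.61×11 + 485.58×3 = 4120.71 + 1456.74 = 5577.45
link = 4594.66/5577.45 = 0.823792
Chained index = 100 × 0.927953 × 0.823792 = 76.4441

76.44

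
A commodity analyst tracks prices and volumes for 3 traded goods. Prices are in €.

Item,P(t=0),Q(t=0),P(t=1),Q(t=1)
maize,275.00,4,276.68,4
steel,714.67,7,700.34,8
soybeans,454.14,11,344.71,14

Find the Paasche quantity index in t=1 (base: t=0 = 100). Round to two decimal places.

Paasche quantity index uses current-period prices as weights.
ΣP(t=1)·Q(t=1) = 276.68×4 + 700.34×8 + 344.71×14 = 1106.72 + 5602.72 + 4825.94 = 11535.38
ΣP(t=1)·Q(t=0) = 276.68×4 + 700.34×7 + 344.71×11 = 1106.72 + 4902.38 + 3791.81 = 9800.91
Index = 11535.38 / 9800.91 × 100 = 117.6970

117.70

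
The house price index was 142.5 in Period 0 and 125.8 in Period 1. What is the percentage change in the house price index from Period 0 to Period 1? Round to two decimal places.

-11.72%

Change = (125.8 − 142.5) / 142.5 × 100
       = -16.7 / 142.5 × 100 = -11.7193%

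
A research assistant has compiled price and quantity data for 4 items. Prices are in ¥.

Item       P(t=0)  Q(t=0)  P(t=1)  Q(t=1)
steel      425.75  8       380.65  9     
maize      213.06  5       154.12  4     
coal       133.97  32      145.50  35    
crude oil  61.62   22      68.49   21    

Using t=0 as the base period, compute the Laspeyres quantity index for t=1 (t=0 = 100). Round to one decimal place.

105.5

Laspeyres quantity index uses base-period prices as weights.
ΣP(t=0)·Q(t=1) = 425.75×9 + 213.06×4 + 133.97×35 + 61.62×21 = 3831.75 + 852.24 + 4688.95 + 1294.02 = 10666.96
ΣP(t=0)·Q(t=0) = 425.75×8 + 213.06×5 + 133.97×32 + 61.62×22 = 3406 + 1065.3 + 4287.04 + 1355.64 = 10113.98
Index = 10666.96 / 10113.98 × 100 = 105.4675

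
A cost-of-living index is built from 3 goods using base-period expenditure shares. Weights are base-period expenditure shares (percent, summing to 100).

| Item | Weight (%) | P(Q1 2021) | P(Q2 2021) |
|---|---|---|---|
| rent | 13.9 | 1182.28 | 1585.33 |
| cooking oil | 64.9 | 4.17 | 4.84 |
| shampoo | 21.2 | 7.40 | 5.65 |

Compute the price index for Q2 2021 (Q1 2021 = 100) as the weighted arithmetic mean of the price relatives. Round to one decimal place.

rent: 13.9 × (1585.33/1182.28) = 13.9 × 1.340909 = 18.6386
cooking oil: 64.9 × (4.84/4.17) = 64.9 × 1.160671 = 75.3276
shampoo: 21.2 × (5.65/7.40) = 21.2 × 0.763514 = 16.1865
Index = Σ wᵢ·(p₁ᵢ/p₀ᵢ) = 18.6386 + 75.3276 + 16.1865 = 110.1527

110.2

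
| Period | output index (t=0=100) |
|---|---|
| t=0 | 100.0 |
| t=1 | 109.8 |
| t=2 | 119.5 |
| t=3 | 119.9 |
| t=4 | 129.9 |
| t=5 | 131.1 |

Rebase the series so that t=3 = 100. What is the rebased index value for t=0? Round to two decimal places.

Rebased(t=0) = 100.0 / 119.9 × 100 = 83.4028

83.40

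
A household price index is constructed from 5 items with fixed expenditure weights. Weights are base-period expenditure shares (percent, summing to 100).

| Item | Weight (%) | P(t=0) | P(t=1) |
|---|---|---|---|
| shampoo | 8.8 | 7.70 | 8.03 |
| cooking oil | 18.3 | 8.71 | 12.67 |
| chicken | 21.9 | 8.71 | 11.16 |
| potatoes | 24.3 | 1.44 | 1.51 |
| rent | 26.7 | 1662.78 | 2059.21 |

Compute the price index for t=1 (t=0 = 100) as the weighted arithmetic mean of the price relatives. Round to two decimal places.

shampoo: 8.8 × (8.03/7.70) = 8.8 × 1.042857 = 9.1771
cooking oil: 18.3 × (12.67/8.71) = 18.3 × 1.454650 = 26.6201
chicken: 21.9 × (11.16/8.71) = 21.9 × 1.281286 = 28.0602
potatoes: 24.3 × (1.51/1.44) = 24.3 × 1.048611 = 25.4813
rent: 26.7 × (2059.21/1662.78) = 26.7 × 1.238414 = 33.0657
Index = Σ wᵢ·(p₁ᵢ/p₀ᵢ) = 9.1771 + 26.6201 + 28.0602 + 25.4813 + 33.0657 = 122.4043

122.40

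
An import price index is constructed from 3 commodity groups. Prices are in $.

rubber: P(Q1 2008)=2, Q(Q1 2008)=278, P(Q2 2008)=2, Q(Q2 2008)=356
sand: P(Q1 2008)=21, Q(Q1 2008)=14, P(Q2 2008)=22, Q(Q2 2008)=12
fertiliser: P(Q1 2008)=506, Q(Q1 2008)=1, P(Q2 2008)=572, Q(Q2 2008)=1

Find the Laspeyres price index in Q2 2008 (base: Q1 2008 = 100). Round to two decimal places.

105.90

Laspeyres price index uses base-period quantities as weights.
ΣP(Q2 2008)·Q(Q1 2008) = 2×278 + 22×14 + 572×1 = 556 + 308 + 572 = 1436
ΣP(Q1 2008)·Q(Q1 2008) = 2×278 + 21×14 + 506×1 = 556 + 294 + 506 = 1356
Index = 1436 / 1356 × 100 = 105.8997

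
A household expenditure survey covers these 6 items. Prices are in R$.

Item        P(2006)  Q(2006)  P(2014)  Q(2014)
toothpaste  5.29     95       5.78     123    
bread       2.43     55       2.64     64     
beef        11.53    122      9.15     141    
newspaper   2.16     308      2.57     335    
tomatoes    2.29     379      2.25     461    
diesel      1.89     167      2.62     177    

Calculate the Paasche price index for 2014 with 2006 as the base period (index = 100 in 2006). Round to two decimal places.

99.70

Paasche price index uses current-period quantities as weights.
ΣP(2014)·Q(2014) = 5.78×123 + 2.64×64 + 9.15×141 + 2.57×335 + 2.25×461 + 2.62×177 = 710.94 + 168.96 + 1290.15 + 860.95 + 1037.25 + 463.74 = 4531.99
ΣP(2006)·Q(2014) = 5.29×123 + 2.43×64 + 11.53×141 + 2.16×335 + 2.29×461 + 1.89×177 = 650.67 + 155.52 + 1625.73 + 723.6 + 1055.69 + 334.53 = 4545.74
Index = 4531.99 / 4545.74 × 100 = 99.6975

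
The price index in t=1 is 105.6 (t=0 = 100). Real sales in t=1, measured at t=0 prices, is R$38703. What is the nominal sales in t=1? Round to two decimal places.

Nominal = Real × (Index/100) = 38703 × (105.6/100)
        = 38703 × 1.056 = 40870.3680

40870.37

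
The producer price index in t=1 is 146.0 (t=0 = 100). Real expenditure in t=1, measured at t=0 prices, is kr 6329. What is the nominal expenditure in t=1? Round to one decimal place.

9240.3

Nominal = Real × (Index/100) = 6329 × (146.0/100)
        = 6329 × 1.460 = 9240.3400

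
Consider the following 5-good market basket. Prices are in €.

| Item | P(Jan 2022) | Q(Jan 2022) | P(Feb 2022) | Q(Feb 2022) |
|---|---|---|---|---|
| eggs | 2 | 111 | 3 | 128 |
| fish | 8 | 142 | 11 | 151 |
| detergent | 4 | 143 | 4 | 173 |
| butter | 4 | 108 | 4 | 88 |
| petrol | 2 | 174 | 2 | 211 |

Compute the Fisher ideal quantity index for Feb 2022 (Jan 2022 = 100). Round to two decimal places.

Laspeyres component (base-period weights):
ΣP(Jan 2022)Q(Feb 2022) = 2×128 + 8×151 + 4×173 + 4×88 + 2×211 = 256 + 1208 + 692 + 352 + 422 = 2930
ΣP(Jan 2022)Q(Jan 2022) = 2×111 + 8×142 + 4×143 + 4×108 + 2×174 = 222 + 1136 + 572 + 432 + 348 = 2710
L = 2930 / 2710 × 100 = 108.1181
Paasche component (current-period weights):
ΣP(Feb 2022)Q(Feb 2022) = 3×128 + 11×151 + 4×173 + 4×88 + 2×211 = 384 + 1661 + 692 + 352 + 422 = 3511
ΣP(Feb 2022)Q(Jan 2022) = 3×111 + 11×142 + 4×143 + 4×108 + 2×174 = 333 + 1562 + 572 + 432 + 348 = 3247
P = 3511 / 3247 × 100 = 108.1306
Fisher = √(L × P) = √(108.1181 × 108.1306) = 108.1243

108.12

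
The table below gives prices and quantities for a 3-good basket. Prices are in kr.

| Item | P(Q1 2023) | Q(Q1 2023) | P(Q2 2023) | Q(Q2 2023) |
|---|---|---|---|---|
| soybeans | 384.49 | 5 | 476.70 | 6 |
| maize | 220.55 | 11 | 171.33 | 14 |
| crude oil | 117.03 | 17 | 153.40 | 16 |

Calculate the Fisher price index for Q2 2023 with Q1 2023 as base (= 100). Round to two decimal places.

107.31

Laspeyres component (base-period weights):
ΣP(Q2 2023)Q(Q1 2023) = 476.70×5 + 171.33×11 + 153.40×17 = 2383.5 + 1884.63 + 2607.8 = 6875.93
ΣP(Q1 2023)Q(Q1 2023) = 384.49×5 + 220.55×11 + 117.03×17 = 1922.45 + 2426.05 + 1989.51 = 6338.01
L = 6875.93 / 6338.01 × 100 = 108.4872
Paasche component (current-period weights):
ΣP(Q2 2023)Q(Q2 2023) = 476.70×6 + 171.33×14 + 153.40×16 = 2860.2 + 2398.62 + 2454.4 = 7713.22
ΣP(Q1 2023)Q(Q2 2023) = 384.49×6 + 220.55×14 + 117.03×16 = 2306.94 + 3087.7 + 1872.48 = 7267.12
P = 7713.22 / 7267.12 × 100 = 106.1386
Fisher = √(L × P) = √(108.4872 × 106.1386) = 107.3065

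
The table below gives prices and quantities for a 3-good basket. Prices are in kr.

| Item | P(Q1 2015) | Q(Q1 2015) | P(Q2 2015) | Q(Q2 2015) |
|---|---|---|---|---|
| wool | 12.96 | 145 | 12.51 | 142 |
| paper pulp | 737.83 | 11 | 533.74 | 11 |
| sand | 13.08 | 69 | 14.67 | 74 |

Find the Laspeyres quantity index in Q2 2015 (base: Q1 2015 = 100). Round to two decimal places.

Laspeyres quantity index uses base-period prices as weights.
ΣP(Q1 2015)·Q(Q2 2015) = 12.96×142 + 737.83×11 + 13.08×74 = 1840.32 + 8116.13 + 967.92 = 10924.37
ΣP(Q1 2015)·Q(Q1 2015) = 12.96×145 + 737.83×11 + 13.08×69 = 1879.2 + 8116.13 + 902.52 = 10897.85
Index = 10924.37 / 10897.85 × 100 = 100.2434

100.24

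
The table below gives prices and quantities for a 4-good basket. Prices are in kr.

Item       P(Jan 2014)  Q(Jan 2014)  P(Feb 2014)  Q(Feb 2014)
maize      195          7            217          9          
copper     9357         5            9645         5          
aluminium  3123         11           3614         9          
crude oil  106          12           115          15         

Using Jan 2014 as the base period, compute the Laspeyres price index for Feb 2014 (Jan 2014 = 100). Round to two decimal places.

108.48

Laspeyres price index uses base-period quantities as weights.
ΣP(Feb 2014)·Q(Jan 2014) = 217×7 + 9645×5 + 3614×11 + 115×12 = 1519 + 48225 + 39754 + 1380 = 90878
ΣP(Jan 2014)·Q(Jan 2014) = 195×7 + 9357×5 + 3123×11 + 106×12 = 1365 + 46785 + 34353 + 1272 = 83775
Index = 90878 / 83775 × 100 = 108.4787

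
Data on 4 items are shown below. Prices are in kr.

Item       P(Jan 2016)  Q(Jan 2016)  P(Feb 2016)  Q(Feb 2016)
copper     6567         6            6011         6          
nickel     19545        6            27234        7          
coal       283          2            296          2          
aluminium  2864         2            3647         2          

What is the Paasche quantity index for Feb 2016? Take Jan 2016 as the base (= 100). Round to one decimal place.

Paasche quantity index uses current-period prices as weights.
ΣP(Feb 2016)·Q(Feb 2016) = 6011×6 + 27234×7 + 296×2 + 3647×2 = 36066 + 190638 + 592 + 7294 = 234590
ΣP(Feb 2016)·Q(Jan 2016) = 6011×6 + 27234×6 + 296×2 + 3647×2 = 36066 + 163404 + 592 + 7294 = 207356
Index = 234590 / 207356 × 100 = 113.1339

113.1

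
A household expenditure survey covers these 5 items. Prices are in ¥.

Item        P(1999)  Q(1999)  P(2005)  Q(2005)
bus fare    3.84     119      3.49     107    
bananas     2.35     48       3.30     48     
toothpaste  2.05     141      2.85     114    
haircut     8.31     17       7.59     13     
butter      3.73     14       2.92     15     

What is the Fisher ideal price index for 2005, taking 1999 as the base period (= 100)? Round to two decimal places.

108.65

Laspeyres component (base-period weights):
ΣP(2005)Q(1999) = 3.49×119 + 3.30×48 + 2.85×141 + 7.59×17 + 2.92×14 = 415.31 + 158.4 + 401.85 + 129.03 + 40.88 = 1145.47
ΣP(1999)Q(1999) = 3.84×119 + 2.35×48 + 2.05×141 + 8.31×17 + 3.73×14 = 456.96 + 112.8 + 289.05 + 141.27 + 52.22 = 1052.3
L = 1145.47 / 1052.3 × 100 = 108.8539
Paasche component (current-period weights):
ΣP(2005)Q(2005) = 3.49×107 + 3.30×48 + 2.85×114 + 7.59×13 + 2.92×15 = 373.43 + 158.4 + 324.9 + 98.67 + 43.8 = 999.2
ΣP(1999)Q(2005) = 3.84×107 + 2.35×48 + 2.05×114 + 8.31×13 + 3.73×15 = 410.88 + 112.8 + 233.7 + 108.03 + 55.95 = 921.36
P = 999.2 / 921.36 × 100 = 108.4484
Fisher = √(L × P) = √(108.8539 × 108.4484) = 108.6510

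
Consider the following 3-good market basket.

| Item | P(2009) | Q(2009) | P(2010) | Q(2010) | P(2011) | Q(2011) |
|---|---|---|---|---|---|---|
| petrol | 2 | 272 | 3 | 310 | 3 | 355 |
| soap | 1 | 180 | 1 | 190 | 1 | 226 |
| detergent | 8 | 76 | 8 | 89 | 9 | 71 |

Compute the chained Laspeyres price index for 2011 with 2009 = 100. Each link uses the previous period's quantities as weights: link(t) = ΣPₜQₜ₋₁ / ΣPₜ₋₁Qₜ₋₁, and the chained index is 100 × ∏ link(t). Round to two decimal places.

126.27

Link 2009→2010:
ΣP(2010)Q(2009) = 3×272 + 1×180 + 8×76 = 816 + 180 + 608 = 1604
ΣP(2009)Q(2009) = 2×272 + 1×180 + 8×76 = 544 + 180 + 608 = 1332
link = 1604/1332 = 1.204204
Link 2010→2011:
ΣP(2011)Q(2010) = 3×310 + 1×190 + 9×89 = 930 + 190 + 801 = 1921
ΣP(2010)Q(2010) = 3×310 + 1×190 + 8×89 = 930 + 190 + 712 = 1832
link = 1921/1832 = 1.048581
Chained index = 100 × 1.204204 × 1.048581 = 126.2705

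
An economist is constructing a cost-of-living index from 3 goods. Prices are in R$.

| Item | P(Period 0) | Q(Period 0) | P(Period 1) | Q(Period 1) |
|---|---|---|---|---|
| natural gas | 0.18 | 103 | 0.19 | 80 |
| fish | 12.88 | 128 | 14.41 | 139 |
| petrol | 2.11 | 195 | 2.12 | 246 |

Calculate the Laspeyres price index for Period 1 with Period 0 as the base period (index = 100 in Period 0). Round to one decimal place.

Laspeyres price index uses base-period quantities as weights.
ΣP(Period 1)·Q(Period 0) = 0.19×103 + 14.41×128 + 2.12×195 = 19.57 + 1844.48 + 413.4 = 2277.45
ΣP(Period 0)·Q(Period 0) = 0.18×103 + 12.88×128 + 2.11×195 = 18.54 + 1648.64 + 411.45 = 2078.63
Index = 2277.45 / 2078.63 × 100 = 109.5650

109.6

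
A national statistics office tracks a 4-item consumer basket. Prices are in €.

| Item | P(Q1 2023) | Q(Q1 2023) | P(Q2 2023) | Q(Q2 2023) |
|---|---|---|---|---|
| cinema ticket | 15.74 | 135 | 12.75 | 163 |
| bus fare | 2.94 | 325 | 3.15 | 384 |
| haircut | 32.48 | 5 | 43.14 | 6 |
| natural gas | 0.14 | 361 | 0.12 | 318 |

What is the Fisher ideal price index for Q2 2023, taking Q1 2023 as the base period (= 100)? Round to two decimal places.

91.17

Laspeyres component (base-period weights):
ΣP(Q2 2023)Q(Q1 2023) = 12.75×135 + 3.15×325 + 43.14×5 + 0.12×361 = 1721.25 + 1023.75 + 215.7 + 43.32 = 3004.02
ΣP(Q1 2023)Q(Q1 2023) = 15.74×135 + 2.94×325 + 32.48×5 + 0.14×361 = 2124.9 + 955.5 + 162.4 + 50.54 = 3293.34
L = 3004.02 / 3293.34 × 100 = 91.2150
Paasche component (current-period weights):
ΣP(Q2 2023)Q(Q2 2023) = 12.75×163 + 3.15×384 + 43.14×6 + 0.12×318 = 2078.25 + 1209.6 + 258.84 + 38.16 = 3584.85
ΣP(Q1 2023)Q(Q2 2023) = 15.74×163 + 2.94×384 + 32.48×6 + 0.14×318 = 2565.62 + 1128.96 + 194.88 + 44.52 = 3933.98
P = 3584.85 / 3933.98 × 100 = 91.1253
Fisher = √(L × P) = √(91.2150 × 91.1253) = 91.1701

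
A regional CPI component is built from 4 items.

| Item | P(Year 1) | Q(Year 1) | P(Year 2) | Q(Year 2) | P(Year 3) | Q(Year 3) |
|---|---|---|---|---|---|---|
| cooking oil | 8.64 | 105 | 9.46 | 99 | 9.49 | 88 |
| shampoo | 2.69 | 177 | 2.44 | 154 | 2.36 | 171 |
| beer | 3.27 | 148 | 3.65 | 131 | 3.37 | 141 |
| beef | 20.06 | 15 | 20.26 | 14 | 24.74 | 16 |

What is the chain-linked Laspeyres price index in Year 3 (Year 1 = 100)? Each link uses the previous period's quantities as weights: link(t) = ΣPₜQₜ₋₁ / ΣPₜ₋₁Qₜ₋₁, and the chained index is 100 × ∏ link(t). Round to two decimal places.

Link Year 1→Year 2:
ΣP(Year 2)Q(Year 1) = 9.46×105 + 2.44×177 + 3.65×148 + 20.26×15 = 993.3 + 431.88 + 540.2 + 303.9 = 2269.28
ΣP(Year 1)Q(Year 1) = 8.64×105 + 2.69×177 + 3.27×148 + 20.06×15 = 907.2 + 476.13 + 483.96 + 300.9 = 2168.19
link = 2269.28/2168.19 = 1.046624
Link Year 2→Year 3:
ΣP(Year 3)Q(Year 2) = 9.49×99 + 2.36×154 + 3.37×131 + 24.74×14 = 939.51 + 363.44 + 441.47 + 346.36 = 2090.78
ΣP(Year 2)Q(Year 2) = 9.46×99 + 2.44×154 + 3.65×131 + 20.26×14 = 936.54 + 375.76 + 478.15 + 283.64 = 2074.09
link = 2090.78/2074.09 = 1.008047
Chained index = 100 × 1.046624 × 1.008047 = 105.5046

105.50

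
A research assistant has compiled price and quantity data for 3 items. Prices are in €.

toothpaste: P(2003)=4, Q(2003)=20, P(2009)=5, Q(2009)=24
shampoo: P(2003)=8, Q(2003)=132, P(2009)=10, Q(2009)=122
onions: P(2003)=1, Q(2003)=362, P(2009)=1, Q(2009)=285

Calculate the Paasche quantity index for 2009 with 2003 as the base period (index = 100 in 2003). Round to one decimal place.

91.2

Paasche quantity index uses current-period prices as weights.
ΣP(2009)·Q(2009) = 5×24 + 10×122 + 1×285 = 120 + 1220 + 285 = 1625
ΣP(2009)·Q(2003) = 5×20 + 10×132 + 1×362 = 100 + 1320 + 362 = 1782
Index = 1625 / 1782 × 100 = 91.1897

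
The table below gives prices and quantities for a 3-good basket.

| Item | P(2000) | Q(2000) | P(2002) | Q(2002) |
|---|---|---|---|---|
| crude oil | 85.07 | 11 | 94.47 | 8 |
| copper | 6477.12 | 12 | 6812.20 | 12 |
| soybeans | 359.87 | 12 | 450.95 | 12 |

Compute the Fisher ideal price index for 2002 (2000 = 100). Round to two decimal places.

106.28

Laspeyres component (base-period weights):
ΣP(2002)Q(2000) = 94.47×11 + 6812.20×12 + 450.95×12 = 1039.17 + 81746.4 + 5411.4 = 88196.97
ΣP(2000)Q(2000) = 85.07×11 + 6477.12×12 + 359.87×12 = 935.77 + 77725.44 + 4318.44 = 82979.65
L = 88196.97 / 82979.65 × 100 = 106.2875
Paasche component (current-period weights):
ΣP(2002)Q(2002) = 94.47×8 + 6812.20×12 + 450.95×12 = 755.76 + 81746.4 + 5411.4 = 87913.56
ΣP(2000)Q(2002) = 85.07×8 + 6477.12×12 + 359.87×12 = 680.56 + 77725.44 + 4318.44 = 82724.44
P = 87913.56 / 82724.44 × 100 = 106.2728
Fisher = √(L × P) = √(106.2875 × 106.2728) = 106.2801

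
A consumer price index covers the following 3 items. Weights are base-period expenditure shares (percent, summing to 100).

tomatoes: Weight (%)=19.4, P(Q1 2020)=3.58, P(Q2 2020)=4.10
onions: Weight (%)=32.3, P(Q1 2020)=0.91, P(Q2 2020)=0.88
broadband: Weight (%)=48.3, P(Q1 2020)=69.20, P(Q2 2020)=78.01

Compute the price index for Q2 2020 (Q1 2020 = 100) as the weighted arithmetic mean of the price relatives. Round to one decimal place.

tomatoes: 19.4 × (4.10/3.58) = 19.4 × 1.145251 = 22.2179
onions: 32.3 × (0.88/0.91) = 32.3 × 0.967033 = 31.2352
broadband: 48.3 × (78.01/69.20) = 48.3 × 1.127312 = 54.4492
Index = Σ wᵢ·(p₁ᵢ/p₀ᵢ) = 22.2179 + 31.2352 + 54.4492 = 107.9022

107.9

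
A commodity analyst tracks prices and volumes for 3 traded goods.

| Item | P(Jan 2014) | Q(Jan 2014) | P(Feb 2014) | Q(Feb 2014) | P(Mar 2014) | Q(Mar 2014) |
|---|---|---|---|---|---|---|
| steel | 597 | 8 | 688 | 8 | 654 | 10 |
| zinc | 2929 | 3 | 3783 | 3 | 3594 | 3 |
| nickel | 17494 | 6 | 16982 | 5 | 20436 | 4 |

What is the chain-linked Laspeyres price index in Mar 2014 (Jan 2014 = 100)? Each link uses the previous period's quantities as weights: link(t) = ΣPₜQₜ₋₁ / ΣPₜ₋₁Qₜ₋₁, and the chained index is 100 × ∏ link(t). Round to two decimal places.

116.36

Link Jan 2014→Feb 2014:
ΣP(Feb 2014)Q(Jan 2014) = 688×8 + 3783×3 + 16982×6 = 5504 + 11349 + 101892 = 118745
ΣP(Jan 2014)Q(Jan 2014) = 597×8 + 2929×3 + 17494×6 = 4776 + 8787 + 104964 = 118527
link = 118745/118527 = 1.001839
Link Feb 2014→Mar 2014:
ΣP(Mar 2014)Q(Feb 2014) = 654×8 + 3594×3 + 20436×5 = 5232 + 10782 + 102180 = 118194
ΣP(Feb 2014)Q(Feb 2014) = 688×8 + 3783×3 + 16982×5 = 5504 + 11349 + 84910 = 101763
link = 118194/101763 = 1.161463
Chained index = 100 × 1.001839 × 1.161463 = 116.3600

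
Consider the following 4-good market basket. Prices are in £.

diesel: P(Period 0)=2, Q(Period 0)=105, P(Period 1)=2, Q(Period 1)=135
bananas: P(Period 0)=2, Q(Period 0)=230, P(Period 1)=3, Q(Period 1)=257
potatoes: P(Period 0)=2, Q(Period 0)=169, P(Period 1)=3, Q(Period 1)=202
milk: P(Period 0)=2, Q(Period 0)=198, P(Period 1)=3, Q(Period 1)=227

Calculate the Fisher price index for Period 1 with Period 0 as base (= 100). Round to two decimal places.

Laspeyres component (base-period weights):
ΣP(Period 1)Q(Period 0) = 2×105 + 3×230 + 3×169 + 3×198 = 210 + 690 + 507 + 594 = 2001
ΣP(Period 0)Q(Period 0) = 2×105 + 2×230 + 2×169 + 2×198 = 210 + 460 + 338 + 396 = 1404
L = 2001 / 1404 × 100 = 142.5214
Paasche component (current-period weights):
ΣP(Period 1)Q(Period 1) = 2×135 + 3×257 + 3×202 + 3×227 = 270 + 771 + 606 + 681 = 2328
ΣP(Period 0)Q(Period 1) = 2×135 + 2×257 + 2×202 + 2×227 = 270 + 514 + 404 + 454 = 1642
P = 2328 / 1642 × 100 = 141.7783
Fisher = √(L × P) = √(142.5214 × 141.7783) = 142.1494

142.15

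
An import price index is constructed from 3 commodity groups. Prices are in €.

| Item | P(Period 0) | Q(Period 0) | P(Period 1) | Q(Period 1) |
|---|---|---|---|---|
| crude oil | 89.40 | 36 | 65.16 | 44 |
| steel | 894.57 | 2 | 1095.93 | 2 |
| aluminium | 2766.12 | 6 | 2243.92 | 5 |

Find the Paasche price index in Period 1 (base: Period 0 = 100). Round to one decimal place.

Paasche price index uses current-period quantities as weights.
ΣP(Period 1)·Q(Period 1) = 65.16×44 + 1095.93×2 + 2243.92×5 = 2867.04 + 2191.86 + 11219.6 = 16278.5
ΣP(Period 0)·Q(Period 1) = 89.40×44 + 894.57×2 + 2766.12×5 = 3933.6 + 1789.14 + 13830.6 = 19553.34
Index = 16278.5 / 19553.34 × 100 = 83.2518

83.3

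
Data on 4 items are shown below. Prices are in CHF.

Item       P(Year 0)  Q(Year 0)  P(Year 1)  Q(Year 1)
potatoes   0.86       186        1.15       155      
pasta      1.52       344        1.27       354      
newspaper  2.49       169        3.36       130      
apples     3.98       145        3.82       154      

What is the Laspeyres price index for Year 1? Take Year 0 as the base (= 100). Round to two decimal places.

105.46

Laspeyres price index uses base-period quantities as weights.
ΣP(Year 1)·Q(Year 0) = 1.15×186 + 1.27×344 + 3.36×169 + 3.82×145 = 213.9 + 436.88 + 567.84 + 553.9 = 1772.52
ΣP(Year 0)·Q(Year 0) = 0.86×186 + 1.52×344 + 2.49×169 + 3.98×145 = 159.96 + 522.88 + 420.81 + 577.1 = 1680.75
Index = 1772.52 / 1680.75 × 100 = 105.4601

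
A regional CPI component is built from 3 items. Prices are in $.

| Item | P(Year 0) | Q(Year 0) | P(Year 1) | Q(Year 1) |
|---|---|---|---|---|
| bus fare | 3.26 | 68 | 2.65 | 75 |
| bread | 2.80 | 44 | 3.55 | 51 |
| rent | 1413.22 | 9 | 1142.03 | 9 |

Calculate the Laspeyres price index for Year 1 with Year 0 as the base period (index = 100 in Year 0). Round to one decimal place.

81.3

Laspeyres price index uses base-period quantities as weights.
ΣP(Year 1)·Q(Year 0) = 2.65×68 + 3.55×44 + 1142.03×9 = 180.2 + 156.2 + 10278.27 = 10614.67
ΣP(Year 0)·Q(Year 0) = 3.26×68 + 2.80×44 + 1413.22×9 = 221.68 + 123.2 + 12718.98 = 13063.86
Index = 10614.67 / 13063.86 × 100 = 81.2522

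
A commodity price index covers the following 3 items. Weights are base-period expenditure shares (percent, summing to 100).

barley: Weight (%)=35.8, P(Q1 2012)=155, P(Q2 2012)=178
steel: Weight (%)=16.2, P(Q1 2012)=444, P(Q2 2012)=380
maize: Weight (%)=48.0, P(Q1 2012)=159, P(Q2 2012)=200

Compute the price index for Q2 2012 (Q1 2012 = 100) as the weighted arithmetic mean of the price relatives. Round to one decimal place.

barley: 35.8 × (178/155) = 35.8 × 1.148387 = 41.1123
steel: 16.2 × (380/444) = 16.2 × 0.855856 = 13.8649
maize: 48.0 × (200/159) = 48.0 × 1.257862 = 60.3774
Index = Σ wᵢ·(p₁ᵢ/p₀ᵢ) = 41.1123 + 13.8649 + 60.3774 = 115.3545

115.4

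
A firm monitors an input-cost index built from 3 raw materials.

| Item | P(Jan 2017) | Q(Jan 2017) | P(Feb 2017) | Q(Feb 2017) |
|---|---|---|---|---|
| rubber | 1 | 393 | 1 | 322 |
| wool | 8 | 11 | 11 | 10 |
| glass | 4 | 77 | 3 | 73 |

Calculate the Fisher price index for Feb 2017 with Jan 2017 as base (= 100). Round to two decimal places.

94.11

Laspeyres component (base-period weights):
ΣP(Feb 2017)Q(Jan 2017) = 1×393 + 11×11 + 3×77 = 393 + 121 + 231 = 745
ΣP(Jan 2017)Q(Jan 2017) = 1×393 + 8×11 + 4×77 = 393 + 88 + 308 = 789
L = 745 / 789 × 100 = 94.4233
Paasche component (current-period weights):
ΣP(Feb 2017)Q(Feb 2017) = 1×322 + 11×10 + 3×73 = 322 + 110 + 219 = 651
ΣP(Jan 2017)Q(Feb 2017) = 1×322 + 8×10 + 4×73 = 322 + 80 + 292 = 694
P = 651 / 694 × 100 = 93.8040
Fisher = √(L × P) = √(94.4233 × 93.8040) = 94.1132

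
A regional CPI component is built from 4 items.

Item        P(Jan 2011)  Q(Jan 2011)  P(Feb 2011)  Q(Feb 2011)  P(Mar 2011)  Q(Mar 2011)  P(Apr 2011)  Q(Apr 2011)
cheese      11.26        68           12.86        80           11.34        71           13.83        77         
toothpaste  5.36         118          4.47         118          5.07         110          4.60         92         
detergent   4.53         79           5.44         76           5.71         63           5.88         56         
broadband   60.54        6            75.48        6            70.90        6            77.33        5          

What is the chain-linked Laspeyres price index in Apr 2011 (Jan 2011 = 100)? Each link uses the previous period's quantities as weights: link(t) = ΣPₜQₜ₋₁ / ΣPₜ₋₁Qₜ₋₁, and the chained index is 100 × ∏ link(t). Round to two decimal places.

Link Jan 2011→Feb 2011:
ΣP(Feb 2011)Q(Jan 2011) = 12.86×68 + 4.47×118 + 5.44×79 + 75.48×6 = 874.48 + 527.46 + 429.76 + 452.88 = 2284.58
ΣP(Jan 2011)Q(Jan 2011) = 11.26×68 + 5.36×118 + 4.53×79 + 60.54×6 = 765.68 + 632.48 + 357.87 + 363.24 = 2119.27
link = 2284.58/2119.27 = 1.078003
Link Feb 2011→Mar 2011:
ΣP(Mar 2011)Q(Feb 2011) = 11.34×80 + 5.07×118 + 5.71×76 + 70.90×6 = 907.2 + 598.26 + 433.96 + 425.4 = 2364.82
ΣP(Feb 2011)Q(Feb 2011) = 12.86×80 + 4.47×118 + 5.44×76 + 75.48×6 = 1028.8 + 527.46 + 413.44 + 452.88 = 2422.58
link = 2364.82/2422.58 = 0.976158
Link Mar 2011→Apr 2011:
ΣP(Apr 2011)Q(Mar 2011) = 13.83×71 + 4.60×110 + 5.88×63 + 77.33×6 = 981.93 + 506 + 370.44 + 463.98 = 2322.35
ΣP(Mar 2011)Q(Mar 2011) = 11.34×71 + 5.07×110 + 5.71×63 + 70.90×6 = 805.14 + 557.7 + 359.73 + 425.4 = 2147.97
link = 2322.35/2147.97 = 1.081184
Chained index = 100 × 1.078003 × 0.976158 × 1.081184 = 113.7731

113.77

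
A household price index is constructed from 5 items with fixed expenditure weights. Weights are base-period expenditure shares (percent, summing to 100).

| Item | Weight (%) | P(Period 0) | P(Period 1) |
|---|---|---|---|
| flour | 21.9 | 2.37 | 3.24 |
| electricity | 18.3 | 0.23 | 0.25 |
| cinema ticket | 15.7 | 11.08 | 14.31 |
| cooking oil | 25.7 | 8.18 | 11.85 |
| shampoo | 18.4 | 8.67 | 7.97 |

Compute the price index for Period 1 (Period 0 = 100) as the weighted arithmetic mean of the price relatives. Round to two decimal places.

flour: 21.9 × (3.24/2.37) = 21.9 × 1.367089 = 29.9392
electricity: 18.3 × (0.25/0.23) = 18.3 × 1.086957 = 19.8913
cinema ticket: 15.7 × (14.31/11.08) = 15.7 × 1.291516 = 20.2768
cooking oil: 25.7 × (11.85/8.18) = 25.7 × 1.448655 = 37.2304
shampoo: 18.4 × (7.97/8.67) = 18.4 × 0.919262 = 16.9144
Index = Σ wᵢ·(p₁ᵢ/p₀ᵢ) = 29.9392 + 19.8913 + 20.2768 + 37.2304 + 16.9144 = 124.2522

124.25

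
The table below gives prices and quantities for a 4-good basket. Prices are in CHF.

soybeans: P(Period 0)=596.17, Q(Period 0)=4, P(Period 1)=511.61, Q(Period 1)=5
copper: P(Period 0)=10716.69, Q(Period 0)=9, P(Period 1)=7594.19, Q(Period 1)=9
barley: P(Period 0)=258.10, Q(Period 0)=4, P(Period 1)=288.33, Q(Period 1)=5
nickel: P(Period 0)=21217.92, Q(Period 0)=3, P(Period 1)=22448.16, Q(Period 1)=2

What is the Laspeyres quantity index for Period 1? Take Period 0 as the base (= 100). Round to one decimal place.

Laspeyres quantity index uses base-period prices as weights.
ΣP(Period 0)·Q(Period 1) = 596.17×5 + 10716.69×9 + 258.10×5 + 21217.92×2 = 2980.85 + 96450.21 + 1290.5 + 42435.84 = 143157.4
ΣP(Period 0)·Q(Period 0) = 596.17×4 + 10716.69×9 + 258.10×4 + 21217.92×3 = 2384.68 + 96450.21 + 1032.4 + 63653.76 = 163521.05
Index = 143157.4 / 163521.05 × 100 = 87.5468

87.5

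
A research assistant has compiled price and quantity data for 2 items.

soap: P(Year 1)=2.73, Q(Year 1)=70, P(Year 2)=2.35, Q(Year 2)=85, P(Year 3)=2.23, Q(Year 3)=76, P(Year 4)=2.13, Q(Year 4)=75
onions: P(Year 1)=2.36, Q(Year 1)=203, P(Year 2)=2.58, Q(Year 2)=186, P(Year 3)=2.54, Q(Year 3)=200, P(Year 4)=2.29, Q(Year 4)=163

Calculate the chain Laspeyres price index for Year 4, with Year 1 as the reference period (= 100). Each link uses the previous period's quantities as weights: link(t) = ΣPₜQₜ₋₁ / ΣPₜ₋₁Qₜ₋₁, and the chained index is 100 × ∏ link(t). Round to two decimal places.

91.52

Link Year 1→Year 2:
ΣP(Year 2)Q(Year 1) = 2.35×70 + 2.58×203 = 164.5 + 523.74 = 688.24
ΣP(Year 1)Q(Year 1) = 2.73×70 + 2.36×203 = 191.1 + 479.08 = 670.18
link = 688.24/670.18 = 1.026948
Link Year 2→Year 3:
ΣP(Year 3)Q(Year 2) = 2.23×85 + 2.54×186 = 189.55 + 472.44 = 661.99
ΣP(Year 2)Q(Year 2) = 2.35×85 + 2.58×186 = 199.75 + 479.88 = 679.63
link = 661.99/679.63 = 0.974045
Link Year 3→Year 4:
ΣP(Year 4)Q(Year 3) = 2.13×76 + 2.29×200 = 161.88 + 458 = 619.88
ΣP(Year 3)Q(Year 3) = 2.23×76 + 2.54×200 = 169.48 + 508 = 677.48
link = 619.88/677.48 = 0.914979
Chained index = 100 × 1.026948 × 0.974045 × 0.914979 = 91.5247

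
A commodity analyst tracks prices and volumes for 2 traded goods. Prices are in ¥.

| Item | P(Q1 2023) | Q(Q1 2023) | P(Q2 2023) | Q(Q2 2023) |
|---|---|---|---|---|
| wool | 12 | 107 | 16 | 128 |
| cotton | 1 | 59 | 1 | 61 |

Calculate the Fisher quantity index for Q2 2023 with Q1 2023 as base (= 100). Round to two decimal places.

Laspeyres component (base-period weights):
ΣP(Q1 2023)Q(Q2 2023) = 12×128 + 1×61 = 1536 + 61 = 1597
ΣP(Q1 2023)Q(Q1 2023) = 12×107 + 1×59 = 1284 + 59 = 1343
L = 1597 / 1343 × 100 = 118.9129
Paasche component (current-period weights):
ΣP(Q2 2023)Q(Q2 2023) = 16×128 + 1×61 = 2048 + 61 = 2109
ΣP(Q2 2023)Q(Q1 2023) = 16×107 + 1×59 = 1712 + 59 = 1771
P = 2109 / 1771 × 100 = 119.0853
Fisher = √(L × P) = √(118.9129 × 119.0853) = 118.9990

119.00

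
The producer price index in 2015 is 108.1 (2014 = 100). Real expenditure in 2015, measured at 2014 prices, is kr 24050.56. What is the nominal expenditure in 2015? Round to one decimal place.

Nominal = Real × (Index/100) = 24050.56 × (108.1/100)
        = 24050.56 × 1.081 = 25998.6554

25998.7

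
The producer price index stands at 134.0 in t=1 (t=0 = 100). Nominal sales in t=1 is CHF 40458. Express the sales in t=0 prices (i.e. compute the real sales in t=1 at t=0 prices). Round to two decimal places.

Real = Nominal ÷ (Index/100) = 40458 ÷ (134.0/100)
     = 40458 ÷ 1.340 = 30192.5373

30192.54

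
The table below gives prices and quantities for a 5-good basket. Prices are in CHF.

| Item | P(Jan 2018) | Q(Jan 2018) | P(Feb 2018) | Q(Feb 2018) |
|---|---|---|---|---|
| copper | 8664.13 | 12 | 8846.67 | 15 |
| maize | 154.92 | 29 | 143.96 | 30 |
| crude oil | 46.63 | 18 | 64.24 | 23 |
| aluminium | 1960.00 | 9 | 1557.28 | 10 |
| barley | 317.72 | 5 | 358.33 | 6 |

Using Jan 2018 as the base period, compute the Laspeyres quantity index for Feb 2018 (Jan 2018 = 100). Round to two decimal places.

122.30

Laspeyres quantity index uses base-period prices as weights.
ΣP(Jan 2018)·Q(Feb 2018) = 8664.13×15 + 154.92×30 + 46.63×23 + 1960.00×10 + 317.72×6 = 129961.95 + 4647.6 + 1072.49 + 19600 + 1906.32 = 157188.36
ΣP(Jan 2018)·Q(Jan 2018) = 8664.13×12 + 154.92×29 + 46.63×18 + 1960.00×9 + 317.72×5 = 103969.56 + 4492.68 + 839.34 + 17640 + 1588.6 = 128530.18
Index = 157188.36 / 128530.18 × 100 = 122.2968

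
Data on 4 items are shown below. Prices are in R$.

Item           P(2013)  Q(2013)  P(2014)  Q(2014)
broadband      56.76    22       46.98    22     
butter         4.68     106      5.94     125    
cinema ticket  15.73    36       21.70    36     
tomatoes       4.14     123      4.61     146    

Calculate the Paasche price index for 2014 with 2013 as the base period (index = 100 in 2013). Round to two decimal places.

107.52

Paasche price index uses current-period quantities as weights.
ΣP(2014)·Q(2014) = 46.98×22 + 5.94×125 + 21.70×36 + 4.61×146 = 1033.56 + 742.5 + 781.2 + 673.06 = 3230.32
ΣP(2013)·Q(2014) = 56.76×22 + 4.68×125 + 15.73×36 + 4.14×146 = 1248.72 + 585 + 566.28 + 604.44 = 3004.44
Index = 3230.32 / 3004.44 × 100 = 107.5182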